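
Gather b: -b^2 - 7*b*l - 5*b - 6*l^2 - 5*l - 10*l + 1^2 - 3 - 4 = -b^2 + b*(-7*l - 5) - 6*l^2 - 15*l - 6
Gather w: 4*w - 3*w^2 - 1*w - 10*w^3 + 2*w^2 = -10*w^3 - w^2 + 3*w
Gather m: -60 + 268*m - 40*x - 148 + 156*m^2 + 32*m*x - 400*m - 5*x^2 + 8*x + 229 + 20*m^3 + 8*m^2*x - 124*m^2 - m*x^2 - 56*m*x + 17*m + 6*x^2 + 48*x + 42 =20*m^3 + m^2*(8*x + 32) + m*(-x^2 - 24*x - 115) + x^2 + 16*x + 63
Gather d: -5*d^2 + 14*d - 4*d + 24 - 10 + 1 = -5*d^2 + 10*d + 15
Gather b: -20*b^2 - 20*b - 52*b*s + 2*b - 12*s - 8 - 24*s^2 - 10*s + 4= -20*b^2 + b*(-52*s - 18) - 24*s^2 - 22*s - 4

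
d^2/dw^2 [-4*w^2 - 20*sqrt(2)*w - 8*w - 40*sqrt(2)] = -8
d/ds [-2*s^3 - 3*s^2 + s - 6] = -6*s^2 - 6*s + 1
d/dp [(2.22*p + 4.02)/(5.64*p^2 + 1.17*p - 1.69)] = (12.5208*p^2 + 2.5974*p - (2.22*p + 4.02)*(11.28*p + 1.17) - 3.7518)/(5.64*p^2 + 1.17*p - 1.69)^2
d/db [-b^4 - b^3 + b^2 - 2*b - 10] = -4*b^3 - 3*b^2 + 2*b - 2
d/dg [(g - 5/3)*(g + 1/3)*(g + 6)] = 3*g^2 + 28*g/3 - 77/9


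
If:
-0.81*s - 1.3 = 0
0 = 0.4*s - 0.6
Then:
No Solution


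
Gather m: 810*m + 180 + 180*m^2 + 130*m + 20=180*m^2 + 940*m + 200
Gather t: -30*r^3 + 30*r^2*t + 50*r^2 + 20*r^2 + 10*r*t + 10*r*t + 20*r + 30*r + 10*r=-30*r^3 + 70*r^2 + 60*r + t*(30*r^2 + 20*r)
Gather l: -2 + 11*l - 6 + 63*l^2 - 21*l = 63*l^2 - 10*l - 8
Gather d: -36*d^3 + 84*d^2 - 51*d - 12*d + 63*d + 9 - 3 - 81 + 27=-36*d^3 + 84*d^2 - 48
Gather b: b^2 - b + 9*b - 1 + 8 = b^2 + 8*b + 7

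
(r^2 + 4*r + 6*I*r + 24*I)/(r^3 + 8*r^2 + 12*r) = (r^2 + 4*r + 6*I*r + 24*I)/(r*(r^2 + 8*r + 12))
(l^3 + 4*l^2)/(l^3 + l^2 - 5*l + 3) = l^2*(l + 4)/(l^3 + l^2 - 5*l + 3)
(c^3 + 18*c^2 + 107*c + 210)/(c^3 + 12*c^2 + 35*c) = (c + 6)/c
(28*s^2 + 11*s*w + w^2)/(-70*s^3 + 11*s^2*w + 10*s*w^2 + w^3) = (-4*s - w)/(10*s^2 - 3*s*w - w^2)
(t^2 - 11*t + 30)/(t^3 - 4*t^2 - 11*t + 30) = (t - 6)/(t^2 + t - 6)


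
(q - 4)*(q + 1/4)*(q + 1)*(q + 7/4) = q^4 - q^3 - 153*q^2/16 - 149*q/16 - 7/4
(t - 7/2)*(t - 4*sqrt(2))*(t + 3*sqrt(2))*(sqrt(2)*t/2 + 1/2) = sqrt(2)*t^4/2 - 7*sqrt(2)*t^3/4 - t^3/2 - 25*sqrt(2)*t^2/2 + 7*t^2/4 - 12*t + 175*sqrt(2)*t/4 + 42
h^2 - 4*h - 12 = (h - 6)*(h + 2)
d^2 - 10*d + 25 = (d - 5)^2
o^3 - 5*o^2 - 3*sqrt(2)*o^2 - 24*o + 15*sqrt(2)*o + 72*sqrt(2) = (o - 8)*(o + 3)*(o - 3*sqrt(2))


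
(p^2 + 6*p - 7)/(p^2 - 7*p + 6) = (p + 7)/(p - 6)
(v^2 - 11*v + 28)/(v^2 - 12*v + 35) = (v - 4)/(v - 5)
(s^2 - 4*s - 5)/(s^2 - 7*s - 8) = (s - 5)/(s - 8)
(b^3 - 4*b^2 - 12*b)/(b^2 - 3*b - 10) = b*(b - 6)/(b - 5)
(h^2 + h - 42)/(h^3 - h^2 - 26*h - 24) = (h + 7)/(h^2 + 5*h + 4)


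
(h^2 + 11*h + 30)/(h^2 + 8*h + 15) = (h + 6)/(h + 3)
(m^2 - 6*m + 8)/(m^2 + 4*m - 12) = (m - 4)/(m + 6)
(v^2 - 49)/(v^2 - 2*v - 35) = (v + 7)/(v + 5)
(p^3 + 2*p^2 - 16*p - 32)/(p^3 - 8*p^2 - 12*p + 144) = (p^2 - 2*p - 8)/(p^2 - 12*p + 36)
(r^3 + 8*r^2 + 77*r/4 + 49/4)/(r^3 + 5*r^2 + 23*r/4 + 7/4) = (2*r + 7)/(2*r + 1)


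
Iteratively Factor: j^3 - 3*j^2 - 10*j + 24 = (j - 4)*(j^2 + j - 6) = (j - 4)*(j - 2)*(j + 3)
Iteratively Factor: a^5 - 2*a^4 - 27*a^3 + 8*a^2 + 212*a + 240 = (a + 2)*(a^4 - 4*a^3 - 19*a^2 + 46*a + 120) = (a + 2)^2*(a^3 - 6*a^2 - 7*a + 60) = (a + 2)^2*(a + 3)*(a^2 - 9*a + 20) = (a - 5)*(a + 2)^2*(a + 3)*(a - 4)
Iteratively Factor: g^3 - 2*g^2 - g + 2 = (g - 1)*(g^2 - g - 2) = (g - 2)*(g - 1)*(g + 1)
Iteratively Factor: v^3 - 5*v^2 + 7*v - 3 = (v - 3)*(v^2 - 2*v + 1) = (v - 3)*(v - 1)*(v - 1)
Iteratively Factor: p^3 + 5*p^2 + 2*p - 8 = (p + 4)*(p^2 + p - 2) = (p + 2)*(p + 4)*(p - 1)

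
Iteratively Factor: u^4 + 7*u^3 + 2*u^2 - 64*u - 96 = (u - 3)*(u^3 + 10*u^2 + 32*u + 32) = (u - 3)*(u + 4)*(u^2 + 6*u + 8) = (u - 3)*(u + 4)^2*(u + 2)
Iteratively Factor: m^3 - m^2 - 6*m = (m)*(m^2 - m - 6) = m*(m + 2)*(m - 3)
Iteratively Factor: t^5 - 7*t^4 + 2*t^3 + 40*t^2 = (t)*(t^4 - 7*t^3 + 2*t^2 + 40*t) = t*(t + 2)*(t^3 - 9*t^2 + 20*t) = t^2*(t + 2)*(t^2 - 9*t + 20) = t^2*(t - 5)*(t + 2)*(t - 4)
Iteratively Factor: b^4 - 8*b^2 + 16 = (b + 2)*(b^3 - 2*b^2 - 4*b + 8) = (b - 2)*(b + 2)*(b^2 - 4) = (b - 2)*(b + 2)^2*(b - 2)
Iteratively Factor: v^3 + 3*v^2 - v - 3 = (v - 1)*(v^2 + 4*v + 3) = (v - 1)*(v + 3)*(v + 1)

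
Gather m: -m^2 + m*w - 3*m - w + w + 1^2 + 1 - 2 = -m^2 + m*(w - 3)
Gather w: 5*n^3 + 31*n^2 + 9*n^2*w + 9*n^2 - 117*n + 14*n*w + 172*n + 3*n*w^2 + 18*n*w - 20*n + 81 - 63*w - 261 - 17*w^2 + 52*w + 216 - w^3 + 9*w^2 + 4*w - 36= 5*n^3 + 40*n^2 + 35*n - w^3 + w^2*(3*n - 8) + w*(9*n^2 + 32*n - 7)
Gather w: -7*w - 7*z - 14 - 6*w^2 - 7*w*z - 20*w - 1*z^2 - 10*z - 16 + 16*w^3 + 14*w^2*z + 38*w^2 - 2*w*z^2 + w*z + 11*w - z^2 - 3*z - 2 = 16*w^3 + w^2*(14*z + 32) + w*(-2*z^2 - 6*z - 16) - 2*z^2 - 20*z - 32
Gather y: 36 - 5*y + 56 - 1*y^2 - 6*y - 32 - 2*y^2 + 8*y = -3*y^2 - 3*y + 60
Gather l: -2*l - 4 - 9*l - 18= -11*l - 22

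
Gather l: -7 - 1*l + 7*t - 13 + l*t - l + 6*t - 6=l*(t - 2) + 13*t - 26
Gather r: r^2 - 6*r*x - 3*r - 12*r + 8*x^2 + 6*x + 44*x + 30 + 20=r^2 + r*(-6*x - 15) + 8*x^2 + 50*x + 50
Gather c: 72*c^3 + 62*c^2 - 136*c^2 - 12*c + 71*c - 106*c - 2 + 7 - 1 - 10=72*c^3 - 74*c^2 - 47*c - 6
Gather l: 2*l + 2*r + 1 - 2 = 2*l + 2*r - 1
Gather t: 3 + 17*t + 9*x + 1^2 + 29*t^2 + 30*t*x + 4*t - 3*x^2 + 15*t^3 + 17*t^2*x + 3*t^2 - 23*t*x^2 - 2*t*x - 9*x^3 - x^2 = 15*t^3 + t^2*(17*x + 32) + t*(-23*x^2 + 28*x + 21) - 9*x^3 - 4*x^2 + 9*x + 4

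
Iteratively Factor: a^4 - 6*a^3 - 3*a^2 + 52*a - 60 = (a - 5)*(a^3 - a^2 - 8*a + 12) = (a - 5)*(a - 2)*(a^2 + a - 6) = (a - 5)*(a - 2)^2*(a + 3)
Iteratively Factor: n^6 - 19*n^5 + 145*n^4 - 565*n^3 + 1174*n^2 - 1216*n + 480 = (n - 1)*(n^5 - 18*n^4 + 127*n^3 - 438*n^2 + 736*n - 480) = (n - 4)*(n - 1)*(n^4 - 14*n^3 + 71*n^2 - 154*n + 120) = (n - 4)^2*(n - 1)*(n^3 - 10*n^2 + 31*n - 30) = (n - 4)^2*(n - 2)*(n - 1)*(n^2 - 8*n + 15) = (n - 5)*(n - 4)^2*(n - 2)*(n - 1)*(n - 3)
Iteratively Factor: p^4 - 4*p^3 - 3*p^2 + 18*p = (p + 2)*(p^3 - 6*p^2 + 9*p) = p*(p + 2)*(p^2 - 6*p + 9) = p*(p - 3)*(p + 2)*(p - 3)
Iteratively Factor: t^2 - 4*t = (t - 4)*(t)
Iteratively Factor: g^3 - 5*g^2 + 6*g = (g)*(g^2 - 5*g + 6) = g*(g - 3)*(g - 2)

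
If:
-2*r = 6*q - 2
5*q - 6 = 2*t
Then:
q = 2*t/5 + 6/5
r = -6*t/5 - 13/5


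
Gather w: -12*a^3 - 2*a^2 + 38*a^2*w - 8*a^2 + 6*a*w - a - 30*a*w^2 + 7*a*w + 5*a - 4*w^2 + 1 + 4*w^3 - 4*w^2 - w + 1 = -12*a^3 - 10*a^2 + 4*a + 4*w^3 + w^2*(-30*a - 8) + w*(38*a^2 + 13*a - 1) + 2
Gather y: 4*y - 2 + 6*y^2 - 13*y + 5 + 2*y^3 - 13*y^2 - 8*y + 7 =2*y^3 - 7*y^2 - 17*y + 10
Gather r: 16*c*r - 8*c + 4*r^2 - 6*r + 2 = -8*c + 4*r^2 + r*(16*c - 6) + 2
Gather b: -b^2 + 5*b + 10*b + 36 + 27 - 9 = -b^2 + 15*b + 54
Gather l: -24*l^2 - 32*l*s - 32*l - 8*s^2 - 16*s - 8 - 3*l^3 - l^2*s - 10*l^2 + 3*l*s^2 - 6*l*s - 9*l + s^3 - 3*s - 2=-3*l^3 + l^2*(-s - 34) + l*(3*s^2 - 38*s - 41) + s^3 - 8*s^2 - 19*s - 10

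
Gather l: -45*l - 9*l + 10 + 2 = 12 - 54*l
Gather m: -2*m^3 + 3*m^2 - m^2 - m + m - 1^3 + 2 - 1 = -2*m^3 + 2*m^2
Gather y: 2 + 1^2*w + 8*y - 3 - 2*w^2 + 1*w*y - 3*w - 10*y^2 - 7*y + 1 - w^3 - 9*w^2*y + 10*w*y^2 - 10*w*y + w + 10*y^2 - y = -w^3 - 2*w^2 + 10*w*y^2 - w + y*(-9*w^2 - 9*w)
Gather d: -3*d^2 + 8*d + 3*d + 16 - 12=-3*d^2 + 11*d + 4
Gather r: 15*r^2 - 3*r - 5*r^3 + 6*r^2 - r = -5*r^3 + 21*r^2 - 4*r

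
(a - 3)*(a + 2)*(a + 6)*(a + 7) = a^4 + 12*a^3 + 23*a^2 - 120*a - 252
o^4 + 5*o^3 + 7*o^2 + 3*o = o*(o + 1)^2*(o + 3)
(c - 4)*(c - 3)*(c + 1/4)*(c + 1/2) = c^4 - 25*c^3/4 + 55*c^2/8 + 65*c/8 + 3/2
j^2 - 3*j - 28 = (j - 7)*(j + 4)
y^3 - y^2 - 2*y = y*(y - 2)*(y + 1)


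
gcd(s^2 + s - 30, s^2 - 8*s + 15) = s - 5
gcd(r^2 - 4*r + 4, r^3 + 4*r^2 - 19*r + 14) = r - 2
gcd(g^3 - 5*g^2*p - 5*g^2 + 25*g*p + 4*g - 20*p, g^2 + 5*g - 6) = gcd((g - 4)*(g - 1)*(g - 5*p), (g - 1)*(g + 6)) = g - 1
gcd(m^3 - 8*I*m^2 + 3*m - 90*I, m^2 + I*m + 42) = m - 6*I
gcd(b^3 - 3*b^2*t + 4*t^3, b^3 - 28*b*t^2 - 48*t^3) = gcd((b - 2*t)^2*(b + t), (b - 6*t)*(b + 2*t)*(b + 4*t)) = 1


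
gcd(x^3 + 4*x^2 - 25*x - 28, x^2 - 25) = 1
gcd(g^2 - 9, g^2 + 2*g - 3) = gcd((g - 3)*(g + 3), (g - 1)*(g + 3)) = g + 3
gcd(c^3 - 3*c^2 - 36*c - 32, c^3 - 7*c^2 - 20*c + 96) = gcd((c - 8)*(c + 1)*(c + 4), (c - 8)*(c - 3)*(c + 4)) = c^2 - 4*c - 32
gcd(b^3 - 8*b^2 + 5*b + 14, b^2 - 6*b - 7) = b^2 - 6*b - 7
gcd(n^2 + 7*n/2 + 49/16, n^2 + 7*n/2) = 1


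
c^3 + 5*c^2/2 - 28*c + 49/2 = (c - 7/2)*(c - 1)*(c + 7)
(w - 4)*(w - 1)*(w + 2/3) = w^3 - 13*w^2/3 + 2*w/3 + 8/3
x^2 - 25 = (x - 5)*(x + 5)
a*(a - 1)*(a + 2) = a^3 + a^2 - 2*a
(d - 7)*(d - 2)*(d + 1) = d^3 - 8*d^2 + 5*d + 14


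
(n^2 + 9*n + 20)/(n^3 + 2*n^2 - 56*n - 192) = (n + 5)/(n^2 - 2*n - 48)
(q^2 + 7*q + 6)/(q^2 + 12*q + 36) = (q + 1)/(q + 6)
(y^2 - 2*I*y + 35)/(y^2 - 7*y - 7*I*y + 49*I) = (y + 5*I)/(y - 7)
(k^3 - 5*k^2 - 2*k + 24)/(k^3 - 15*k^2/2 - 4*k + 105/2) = 2*(k^2 - 2*k - 8)/(2*k^2 - 9*k - 35)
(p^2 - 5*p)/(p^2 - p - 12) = p*(5 - p)/(-p^2 + p + 12)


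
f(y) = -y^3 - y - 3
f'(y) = -3*y^2 - 1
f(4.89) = -124.82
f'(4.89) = -72.74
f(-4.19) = 74.75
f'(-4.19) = -53.67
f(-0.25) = -2.73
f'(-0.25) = -1.19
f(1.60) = -8.70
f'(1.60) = -8.68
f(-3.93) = 61.63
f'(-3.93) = -47.33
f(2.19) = -15.69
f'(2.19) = -15.39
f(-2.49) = 14.93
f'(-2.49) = -19.60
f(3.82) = -62.56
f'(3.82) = -44.78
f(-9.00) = 735.00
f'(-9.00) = -244.00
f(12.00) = -1743.00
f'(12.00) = -433.00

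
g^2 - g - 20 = (g - 5)*(g + 4)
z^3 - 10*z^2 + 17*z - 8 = (z - 8)*(z - 1)^2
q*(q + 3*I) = q^2 + 3*I*q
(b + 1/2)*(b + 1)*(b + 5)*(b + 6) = b^4 + 25*b^3/2 + 47*b^2 + 101*b/2 + 15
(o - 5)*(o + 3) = o^2 - 2*o - 15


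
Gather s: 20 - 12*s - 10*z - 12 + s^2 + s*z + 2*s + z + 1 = s^2 + s*(z - 10) - 9*z + 9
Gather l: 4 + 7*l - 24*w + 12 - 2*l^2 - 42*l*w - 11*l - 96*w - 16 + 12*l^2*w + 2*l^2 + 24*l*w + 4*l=12*l^2*w - 18*l*w - 120*w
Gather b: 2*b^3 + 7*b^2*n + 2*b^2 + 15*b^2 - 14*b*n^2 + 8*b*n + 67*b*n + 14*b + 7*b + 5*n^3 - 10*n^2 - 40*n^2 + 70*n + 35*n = 2*b^3 + b^2*(7*n + 17) + b*(-14*n^2 + 75*n + 21) + 5*n^3 - 50*n^2 + 105*n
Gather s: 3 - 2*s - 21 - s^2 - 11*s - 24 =-s^2 - 13*s - 42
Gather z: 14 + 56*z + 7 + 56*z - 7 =112*z + 14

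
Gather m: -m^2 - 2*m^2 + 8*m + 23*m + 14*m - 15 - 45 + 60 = -3*m^2 + 45*m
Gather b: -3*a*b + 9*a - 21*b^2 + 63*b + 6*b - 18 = 9*a - 21*b^2 + b*(69 - 3*a) - 18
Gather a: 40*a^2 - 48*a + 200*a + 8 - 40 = 40*a^2 + 152*a - 32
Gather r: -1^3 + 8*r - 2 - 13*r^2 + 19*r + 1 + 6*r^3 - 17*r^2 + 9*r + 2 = 6*r^3 - 30*r^2 + 36*r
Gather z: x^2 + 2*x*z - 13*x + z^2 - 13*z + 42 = x^2 - 13*x + z^2 + z*(2*x - 13) + 42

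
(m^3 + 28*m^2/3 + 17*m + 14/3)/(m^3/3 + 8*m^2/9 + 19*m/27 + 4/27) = 9*(m^2 + 9*m + 14)/(3*m^2 + 7*m + 4)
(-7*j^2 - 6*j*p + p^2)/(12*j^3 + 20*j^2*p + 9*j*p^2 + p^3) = (-7*j + p)/(12*j^2 + 8*j*p + p^2)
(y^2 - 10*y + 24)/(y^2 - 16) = (y - 6)/(y + 4)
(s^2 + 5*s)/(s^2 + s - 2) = s*(s + 5)/(s^2 + s - 2)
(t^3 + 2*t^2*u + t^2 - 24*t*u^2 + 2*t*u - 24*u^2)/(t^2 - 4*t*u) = t + 6*u + 1 + 6*u/t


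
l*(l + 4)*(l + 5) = l^3 + 9*l^2 + 20*l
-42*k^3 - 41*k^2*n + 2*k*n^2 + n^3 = (-6*k + n)*(k + n)*(7*k + n)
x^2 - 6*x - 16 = (x - 8)*(x + 2)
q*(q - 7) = q^2 - 7*q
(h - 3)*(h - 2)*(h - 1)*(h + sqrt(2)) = h^4 - 6*h^3 + sqrt(2)*h^3 - 6*sqrt(2)*h^2 + 11*h^2 - 6*h + 11*sqrt(2)*h - 6*sqrt(2)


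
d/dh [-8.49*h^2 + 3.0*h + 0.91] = 3.0 - 16.98*h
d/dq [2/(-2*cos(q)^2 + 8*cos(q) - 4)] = 2*(2 - cos(q))*sin(q)/(cos(q)^2 - 4*cos(q) + 2)^2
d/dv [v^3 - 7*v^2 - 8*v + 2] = 3*v^2 - 14*v - 8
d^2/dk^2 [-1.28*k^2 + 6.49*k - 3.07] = -2.56000000000000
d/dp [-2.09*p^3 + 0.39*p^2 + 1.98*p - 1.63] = -6.27*p^2 + 0.78*p + 1.98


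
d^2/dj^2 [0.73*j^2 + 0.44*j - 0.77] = 1.46000000000000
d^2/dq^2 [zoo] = 0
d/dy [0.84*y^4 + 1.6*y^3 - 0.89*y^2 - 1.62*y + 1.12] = 3.36*y^3 + 4.8*y^2 - 1.78*y - 1.62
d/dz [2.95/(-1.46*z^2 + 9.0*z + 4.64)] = (8.614*z - 26.55)/(-1.46*z^2 + 9.0*z + 4.64)^2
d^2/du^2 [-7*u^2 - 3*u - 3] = -14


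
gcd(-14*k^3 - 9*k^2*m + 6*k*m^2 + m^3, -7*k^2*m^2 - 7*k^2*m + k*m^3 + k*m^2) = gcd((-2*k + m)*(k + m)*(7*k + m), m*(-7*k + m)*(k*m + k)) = 1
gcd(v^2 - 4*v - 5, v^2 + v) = v + 1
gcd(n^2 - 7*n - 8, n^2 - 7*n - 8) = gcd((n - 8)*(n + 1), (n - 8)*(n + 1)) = n^2 - 7*n - 8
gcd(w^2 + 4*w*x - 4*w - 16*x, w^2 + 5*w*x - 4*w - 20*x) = w - 4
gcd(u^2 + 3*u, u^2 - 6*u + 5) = 1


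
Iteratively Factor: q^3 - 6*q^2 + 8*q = (q)*(q^2 - 6*q + 8) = q*(q - 4)*(q - 2)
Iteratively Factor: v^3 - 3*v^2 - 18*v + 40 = (v + 4)*(v^2 - 7*v + 10) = (v - 2)*(v + 4)*(v - 5)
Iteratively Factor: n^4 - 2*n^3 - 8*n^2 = (n - 4)*(n^3 + 2*n^2) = n*(n - 4)*(n^2 + 2*n) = n^2*(n - 4)*(n + 2)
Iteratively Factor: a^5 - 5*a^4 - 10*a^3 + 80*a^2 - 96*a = (a + 4)*(a^4 - 9*a^3 + 26*a^2 - 24*a) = (a - 4)*(a + 4)*(a^3 - 5*a^2 + 6*a) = (a - 4)*(a - 3)*(a + 4)*(a^2 - 2*a) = a*(a - 4)*(a - 3)*(a + 4)*(a - 2)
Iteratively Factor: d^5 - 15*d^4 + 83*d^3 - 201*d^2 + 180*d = (d - 3)*(d^4 - 12*d^3 + 47*d^2 - 60*d) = (d - 3)^2*(d^3 - 9*d^2 + 20*d) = (d - 5)*(d - 3)^2*(d^2 - 4*d) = d*(d - 5)*(d - 3)^2*(d - 4)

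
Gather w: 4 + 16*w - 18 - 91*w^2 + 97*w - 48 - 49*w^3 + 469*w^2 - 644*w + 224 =-49*w^3 + 378*w^2 - 531*w + 162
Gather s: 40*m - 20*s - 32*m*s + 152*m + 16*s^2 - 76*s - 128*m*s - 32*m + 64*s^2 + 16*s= 160*m + 80*s^2 + s*(-160*m - 80)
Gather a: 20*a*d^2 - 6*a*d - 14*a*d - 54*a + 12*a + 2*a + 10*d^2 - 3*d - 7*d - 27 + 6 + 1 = a*(20*d^2 - 20*d - 40) + 10*d^2 - 10*d - 20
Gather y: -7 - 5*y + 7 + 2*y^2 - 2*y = 2*y^2 - 7*y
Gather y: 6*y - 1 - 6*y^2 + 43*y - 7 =-6*y^2 + 49*y - 8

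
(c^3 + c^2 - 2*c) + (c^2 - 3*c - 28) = c^3 + 2*c^2 - 5*c - 28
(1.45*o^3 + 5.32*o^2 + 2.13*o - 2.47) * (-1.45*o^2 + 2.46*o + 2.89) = -2.1025*o^5 - 4.147*o^4 + 14.1892*o^3 + 24.1961*o^2 + 0.0795000000000003*o - 7.1383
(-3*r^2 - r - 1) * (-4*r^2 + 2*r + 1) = 12*r^4 - 2*r^3 - r^2 - 3*r - 1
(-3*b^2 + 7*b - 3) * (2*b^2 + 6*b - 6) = -6*b^4 - 4*b^3 + 54*b^2 - 60*b + 18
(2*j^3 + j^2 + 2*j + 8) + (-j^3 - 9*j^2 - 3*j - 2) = j^3 - 8*j^2 - j + 6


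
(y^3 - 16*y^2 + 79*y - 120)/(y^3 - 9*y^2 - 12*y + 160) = (y - 3)/(y + 4)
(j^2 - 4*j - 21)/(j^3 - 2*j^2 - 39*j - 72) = (j - 7)/(j^2 - 5*j - 24)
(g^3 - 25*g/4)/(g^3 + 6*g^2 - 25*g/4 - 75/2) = g/(g + 6)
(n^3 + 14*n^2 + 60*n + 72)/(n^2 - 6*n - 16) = (n^2 + 12*n + 36)/(n - 8)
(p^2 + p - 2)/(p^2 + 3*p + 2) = (p - 1)/(p + 1)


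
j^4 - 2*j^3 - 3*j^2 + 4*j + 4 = (j - 2)^2*(j + 1)^2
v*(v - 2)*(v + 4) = v^3 + 2*v^2 - 8*v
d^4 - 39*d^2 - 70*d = d*(d - 7)*(d + 2)*(d + 5)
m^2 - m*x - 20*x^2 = (m - 5*x)*(m + 4*x)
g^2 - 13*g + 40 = (g - 8)*(g - 5)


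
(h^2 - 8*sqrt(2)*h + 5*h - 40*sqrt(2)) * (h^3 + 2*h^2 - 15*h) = h^5 - 8*sqrt(2)*h^4 + 7*h^4 - 56*sqrt(2)*h^3 - 5*h^3 - 75*h^2 + 40*sqrt(2)*h^2 + 600*sqrt(2)*h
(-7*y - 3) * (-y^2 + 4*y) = 7*y^3 - 25*y^2 - 12*y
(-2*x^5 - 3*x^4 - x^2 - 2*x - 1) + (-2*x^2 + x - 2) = -2*x^5 - 3*x^4 - 3*x^2 - x - 3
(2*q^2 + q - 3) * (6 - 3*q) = -6*q^3 + 9*q^2 + 15*q - 18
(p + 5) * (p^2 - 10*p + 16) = p^3 - 5*p^2 - 34*p + 80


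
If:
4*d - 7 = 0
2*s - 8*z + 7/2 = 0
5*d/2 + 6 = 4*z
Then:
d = 7/4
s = 69/8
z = 83/32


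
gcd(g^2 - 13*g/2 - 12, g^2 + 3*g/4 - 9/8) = g + 3/2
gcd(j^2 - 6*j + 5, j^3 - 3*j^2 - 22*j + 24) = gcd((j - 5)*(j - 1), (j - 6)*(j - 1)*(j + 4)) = j - 1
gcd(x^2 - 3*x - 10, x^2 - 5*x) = x - 5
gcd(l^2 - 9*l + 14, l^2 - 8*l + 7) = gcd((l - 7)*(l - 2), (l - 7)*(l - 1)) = l - 7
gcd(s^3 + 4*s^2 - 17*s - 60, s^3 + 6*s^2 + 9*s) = s + 3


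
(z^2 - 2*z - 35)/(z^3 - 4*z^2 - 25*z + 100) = (z - 7)/(z^2 - 9*z + 20)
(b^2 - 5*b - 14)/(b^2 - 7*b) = (b + 2)/b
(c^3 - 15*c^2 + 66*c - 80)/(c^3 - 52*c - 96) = (c^2 - 7*c + 10)/(c^2 + 8*c + 12)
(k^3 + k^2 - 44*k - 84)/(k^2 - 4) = (k^2 - k - 42)/(k - 2)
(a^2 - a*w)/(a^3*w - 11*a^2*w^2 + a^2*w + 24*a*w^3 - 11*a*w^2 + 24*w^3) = a*(a - w)/(w*(a^3 - 11*a^2*w + a^2 + 24*a*w^2 - 11*a*w + 24*w^2))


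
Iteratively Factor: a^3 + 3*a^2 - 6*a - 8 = (a + 4)*(a^2 - a - 2) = (a - 2)*(a + 4)*(a + 1)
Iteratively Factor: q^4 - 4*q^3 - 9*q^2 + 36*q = (q)*(q^3 - 4*q^2 - 9*q + 36) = q*(q - 3)*(q^2 - q - 12) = q*(q - 4)*(q - 3)*(q + 3)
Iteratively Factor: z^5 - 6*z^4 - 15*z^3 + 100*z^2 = (z - 5)*(z^4 - z^3 - 20*z^2) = (z - 5)*(z + 4)*(z^3 - 5*z^2) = (z - 5)^2*(z + 4)*(z^2) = z*(z - 5)^2*(z + 4)*(z)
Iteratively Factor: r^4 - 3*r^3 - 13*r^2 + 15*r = (r + 3)*(r^3 - 6*r^2 + 5*r) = (r - 1)*(r + 3)*(r^2 - 5*r) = r*(r - 1)*(r + 3)*(r - 5)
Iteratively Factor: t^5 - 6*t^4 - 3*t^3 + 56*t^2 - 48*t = (t + 3)*(t^4 - 9*t^3 + 24*t^2 - 16*t) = (t - 1)*(t + 3)*(t^3 - 8*t^2 + 16*t) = (t - 4)*(t - 1)*(t + 3)*(t^2 - 4*t) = (t - 4)^2*(t - 1)*(t + 3)*(t)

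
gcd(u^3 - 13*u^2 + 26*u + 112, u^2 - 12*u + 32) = u - 8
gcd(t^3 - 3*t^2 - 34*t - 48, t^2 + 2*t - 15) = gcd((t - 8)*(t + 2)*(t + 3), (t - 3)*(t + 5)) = 1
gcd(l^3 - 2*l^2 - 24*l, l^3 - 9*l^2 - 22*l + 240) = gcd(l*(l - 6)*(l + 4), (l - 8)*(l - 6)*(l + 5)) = l - 6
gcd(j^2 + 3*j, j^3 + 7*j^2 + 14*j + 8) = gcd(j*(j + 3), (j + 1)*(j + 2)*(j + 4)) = 1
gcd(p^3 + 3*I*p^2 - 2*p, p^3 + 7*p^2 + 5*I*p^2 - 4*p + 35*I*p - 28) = p + I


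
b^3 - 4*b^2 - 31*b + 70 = (b - 7)*(b - 2)*(b + 5)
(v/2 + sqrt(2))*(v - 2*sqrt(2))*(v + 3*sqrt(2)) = v^3/2 + 3*sqrt(2)*v^2/2 - 4*v - 12*sqrt(2)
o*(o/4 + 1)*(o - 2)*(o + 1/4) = o^4/4 + 9*o^3/16 - 15*o^2/8 - o/2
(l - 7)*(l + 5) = l^2 - 2*l - 35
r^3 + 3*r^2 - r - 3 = (r - 1)*(r + 1)*(r + 3)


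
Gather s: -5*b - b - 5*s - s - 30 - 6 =-6*b - 6*s - 36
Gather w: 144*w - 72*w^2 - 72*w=-72*w^2 + 72*w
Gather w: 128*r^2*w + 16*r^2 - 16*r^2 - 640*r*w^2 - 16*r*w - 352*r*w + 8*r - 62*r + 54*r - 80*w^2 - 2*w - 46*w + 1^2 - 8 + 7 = w^2*(-640*r - 80) + w*(128*r^2 - 368*r - 48)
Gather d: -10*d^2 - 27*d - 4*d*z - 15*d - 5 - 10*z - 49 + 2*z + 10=-10*d^2 + d*(-4*z - 42) - 8*z - 44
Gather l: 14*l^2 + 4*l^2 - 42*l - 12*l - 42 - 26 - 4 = 18*l^2 - 54*l - 72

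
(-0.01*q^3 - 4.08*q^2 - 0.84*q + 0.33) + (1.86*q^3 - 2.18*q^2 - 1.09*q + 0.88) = 1.85*q^3 - 6.26*q^2 - 1.93*q + 1.21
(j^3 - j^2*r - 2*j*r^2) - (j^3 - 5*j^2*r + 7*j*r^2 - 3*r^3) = 4*j^2*r - 9*j*r^2 + 3*r^3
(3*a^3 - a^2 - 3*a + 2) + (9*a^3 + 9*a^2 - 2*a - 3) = 12*a^3 + 8*a^2 - 5*a - 1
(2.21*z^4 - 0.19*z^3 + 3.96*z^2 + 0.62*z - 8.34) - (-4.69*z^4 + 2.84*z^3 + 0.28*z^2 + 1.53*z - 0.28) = 6.9*z^4 - 3.03*z^3 + 3.68*z^2 - 0.91*z - 8.06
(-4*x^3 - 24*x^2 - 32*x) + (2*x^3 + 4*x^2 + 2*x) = -2*x^3 - 20*x^2 - 30*x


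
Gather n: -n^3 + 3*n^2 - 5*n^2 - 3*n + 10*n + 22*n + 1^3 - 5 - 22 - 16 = -n^3 - 2*n^2 + 29*n - 42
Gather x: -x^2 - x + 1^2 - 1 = -x^2 - x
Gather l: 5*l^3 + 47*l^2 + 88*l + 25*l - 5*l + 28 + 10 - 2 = 5*l^3 + 47*l^2 + 108*l + 36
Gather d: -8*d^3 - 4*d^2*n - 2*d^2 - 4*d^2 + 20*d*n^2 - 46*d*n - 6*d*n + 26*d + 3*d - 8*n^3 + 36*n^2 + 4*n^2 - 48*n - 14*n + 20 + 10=-8*d^3 + d^2*(-4*n - 6) + d*(20*n^2 - 52*n + 29) - 8*n^3 + 40*n^2 - 62*n + 30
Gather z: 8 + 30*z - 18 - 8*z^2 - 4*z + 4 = -8*z^2 + 26*z - 6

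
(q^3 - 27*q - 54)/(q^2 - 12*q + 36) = (q^2 + 6*q + 9)/(q - 6)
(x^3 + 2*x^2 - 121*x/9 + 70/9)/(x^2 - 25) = (x^2 - 3*x + 14/9)/(x - 5)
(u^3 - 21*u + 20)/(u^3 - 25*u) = (u^2 - 5*u + 4)/(u*(u - 5))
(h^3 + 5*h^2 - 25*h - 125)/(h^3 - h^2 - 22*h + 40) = (h^2 - 25)/(h^2 - 6*h + 8)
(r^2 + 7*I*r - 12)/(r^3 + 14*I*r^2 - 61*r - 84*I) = 1/(r + 7*I)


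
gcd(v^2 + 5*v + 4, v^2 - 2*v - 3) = v + 1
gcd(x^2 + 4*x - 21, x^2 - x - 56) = x + 7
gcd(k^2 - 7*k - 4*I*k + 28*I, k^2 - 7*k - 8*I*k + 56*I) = k - 7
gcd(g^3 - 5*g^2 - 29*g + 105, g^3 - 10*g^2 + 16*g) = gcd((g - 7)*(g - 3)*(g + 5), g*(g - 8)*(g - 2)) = 1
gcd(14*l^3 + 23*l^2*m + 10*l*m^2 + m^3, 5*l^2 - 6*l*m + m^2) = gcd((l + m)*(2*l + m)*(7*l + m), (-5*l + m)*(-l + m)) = 1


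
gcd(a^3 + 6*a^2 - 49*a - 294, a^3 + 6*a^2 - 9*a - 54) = a + 6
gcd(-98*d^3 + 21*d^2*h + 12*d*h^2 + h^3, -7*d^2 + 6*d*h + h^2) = 7*d + h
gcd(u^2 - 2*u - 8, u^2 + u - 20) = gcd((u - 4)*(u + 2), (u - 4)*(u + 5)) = u - 4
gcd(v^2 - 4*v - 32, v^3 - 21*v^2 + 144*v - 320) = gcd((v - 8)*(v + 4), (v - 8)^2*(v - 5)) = v - 8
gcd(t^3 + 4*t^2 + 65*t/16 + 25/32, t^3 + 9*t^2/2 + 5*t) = t + 5/2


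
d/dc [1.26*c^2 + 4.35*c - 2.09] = 2.52*c + 4.35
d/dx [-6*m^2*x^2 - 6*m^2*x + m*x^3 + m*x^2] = m*(-12*m*x - 6*m + 3*x^2 + 2*x)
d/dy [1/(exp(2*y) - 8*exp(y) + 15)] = 2*(4 - exp(y))*exp(y)/(exp(2*y) - 8*exp(y) + 15)^2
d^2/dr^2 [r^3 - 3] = 6*r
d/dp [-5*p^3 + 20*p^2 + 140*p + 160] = -15*p^2 + 40*p + 140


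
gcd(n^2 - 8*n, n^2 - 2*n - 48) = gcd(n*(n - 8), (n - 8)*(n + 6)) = n - 8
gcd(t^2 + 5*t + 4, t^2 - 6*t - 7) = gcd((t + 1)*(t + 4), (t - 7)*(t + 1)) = t + 1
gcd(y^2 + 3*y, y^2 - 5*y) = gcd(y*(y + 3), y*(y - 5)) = y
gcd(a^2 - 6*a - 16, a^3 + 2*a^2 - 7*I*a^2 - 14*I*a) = a + 2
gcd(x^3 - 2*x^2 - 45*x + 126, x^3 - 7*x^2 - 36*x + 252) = x - 6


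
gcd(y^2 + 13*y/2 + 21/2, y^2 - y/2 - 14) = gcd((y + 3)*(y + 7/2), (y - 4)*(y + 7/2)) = y + 7/2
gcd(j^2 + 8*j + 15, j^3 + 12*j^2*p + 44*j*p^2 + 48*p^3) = 1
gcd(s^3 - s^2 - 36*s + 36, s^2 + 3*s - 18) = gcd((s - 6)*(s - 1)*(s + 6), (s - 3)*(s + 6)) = s + 6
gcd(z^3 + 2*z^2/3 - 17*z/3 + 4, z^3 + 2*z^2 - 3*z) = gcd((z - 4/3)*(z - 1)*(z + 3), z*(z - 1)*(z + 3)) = z^2 + 2*z - 3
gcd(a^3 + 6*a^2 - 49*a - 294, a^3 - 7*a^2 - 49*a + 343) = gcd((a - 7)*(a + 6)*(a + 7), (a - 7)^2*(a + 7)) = a^2 - 49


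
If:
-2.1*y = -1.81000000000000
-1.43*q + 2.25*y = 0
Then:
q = 1.36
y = 0.86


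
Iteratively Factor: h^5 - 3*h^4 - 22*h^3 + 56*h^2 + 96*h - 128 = (h + 4)*(h^4 - 7*h^3 + 6*h^2 + 32*h - 32) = (h - 4)*(h + 4)*(h^3 - 3*h^2 - 6*h + 8) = (h - 4)*(h - 1)*(h + 4)*(h^2 - 2*h - 8) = (h - 4)^2*(h - 1)*(h + 4)*(h + 2)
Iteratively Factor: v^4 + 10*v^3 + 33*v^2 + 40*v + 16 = (v + 4)*(v^3 + 6*v^2 + 9*v + 4) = (v + 1)*(v + 4)*(v^2 + 5*v + 4) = (v + 1)^2*(v + 4)*(v + 4)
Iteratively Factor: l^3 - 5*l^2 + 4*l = (l - 1)*(l^2 - 4*l) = (l - 4)*(l - 1)*(l)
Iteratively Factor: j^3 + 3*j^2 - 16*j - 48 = (j + 3)*(j^2 - 16) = (j - 4)*(j + 3)*(j + 4)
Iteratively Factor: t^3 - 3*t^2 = (t)*(t^2 - 3*t) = t*(t - 3)*(t)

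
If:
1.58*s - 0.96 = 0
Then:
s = 0.61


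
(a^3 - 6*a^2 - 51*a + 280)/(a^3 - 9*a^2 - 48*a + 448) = (a - 5)/(a - 8)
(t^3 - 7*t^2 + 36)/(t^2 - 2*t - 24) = (t^2 - t - 6)/(t + 4)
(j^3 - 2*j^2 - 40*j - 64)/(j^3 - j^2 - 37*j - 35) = (-j^3 + 2*j^2 + 40*j + 64)/(-j^3 + j^2 + 37*j + 35)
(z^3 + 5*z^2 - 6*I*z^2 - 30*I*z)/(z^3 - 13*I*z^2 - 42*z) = (z + 5)/(z - 7*I)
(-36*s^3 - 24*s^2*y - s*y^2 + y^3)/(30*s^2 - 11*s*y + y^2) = (6*s^2 + 5*s*y + y^2)/(-5*s + y)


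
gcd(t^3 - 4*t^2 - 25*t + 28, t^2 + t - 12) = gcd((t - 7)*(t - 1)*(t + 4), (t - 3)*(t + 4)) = t + 4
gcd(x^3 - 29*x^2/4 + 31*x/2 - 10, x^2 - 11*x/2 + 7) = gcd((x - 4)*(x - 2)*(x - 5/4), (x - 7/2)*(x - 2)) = x - 2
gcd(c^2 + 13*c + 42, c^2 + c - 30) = c + 6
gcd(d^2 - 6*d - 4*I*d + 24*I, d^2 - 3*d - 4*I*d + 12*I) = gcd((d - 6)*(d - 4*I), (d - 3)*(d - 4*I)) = d - 4*I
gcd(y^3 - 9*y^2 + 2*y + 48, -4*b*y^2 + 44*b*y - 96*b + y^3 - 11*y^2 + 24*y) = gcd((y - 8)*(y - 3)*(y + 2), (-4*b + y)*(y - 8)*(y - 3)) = y^2 - 11*y + 24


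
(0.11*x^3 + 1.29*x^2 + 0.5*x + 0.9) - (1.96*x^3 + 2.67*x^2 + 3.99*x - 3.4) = -1.85*x^3 - 1.38*x^2 - 3.49*x + 4.3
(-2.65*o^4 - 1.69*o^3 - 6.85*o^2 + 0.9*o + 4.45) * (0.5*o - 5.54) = -1.325*o^5 + 13.836*o^4 + 5.9376*o^3 + 38.399*o^2 - 2.761*o - 24.653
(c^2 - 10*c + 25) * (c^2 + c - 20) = c^4 - 9*c^3 - 5*c^2 + 225*c - 500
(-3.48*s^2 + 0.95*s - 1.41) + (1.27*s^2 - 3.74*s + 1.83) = -2.21*s^2 - 2.79*s + 0.42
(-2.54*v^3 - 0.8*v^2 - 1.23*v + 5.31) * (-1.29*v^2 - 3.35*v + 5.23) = 3.2766*v^5 + 9.541*v^4 - 9.0175*v^3 - 6.9134*v^2 - 24.2214*v + 27.7713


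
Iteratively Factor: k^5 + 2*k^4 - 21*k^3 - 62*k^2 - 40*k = (k + 4)*(k^4 - 2*k^3 - 13*k^2 - 10*k) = (k + 1)*(k + 4)*(k^3 - 3*k^2 - 10*k) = (k - 5)*(k + 1)*(k + 4)*(k^2 + 2*k) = k*(k - 5)*(k + 1)*(k + 4)*(k + 2)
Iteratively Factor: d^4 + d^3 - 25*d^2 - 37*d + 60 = (d + 3)*(d^3 - 2*d^2 - 19*d + 20) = (d + 3)*(d + 4)*(d^2 - 6*d + 5) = (d - 5)*(d + 3)*(d + 4)*(d - 1)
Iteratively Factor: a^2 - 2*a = (a - 2)*(a)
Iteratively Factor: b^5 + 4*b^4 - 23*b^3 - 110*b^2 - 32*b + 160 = (b + 4)*(b^4 - 23*b^2 - 18*b + 40) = (b + 2)*(b + 4)*(b^3 - 2*b^2 - 19*b + 20) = (b - 5)*(b + 2)*(b + 4)*(b^2 + 3*b - 4) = (b - 5)*(b + 2)*(b + 4)^2*(b - 1)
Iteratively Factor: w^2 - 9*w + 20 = (w - 5)*(w - 4)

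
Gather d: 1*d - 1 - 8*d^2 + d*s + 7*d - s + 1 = -8*d^2 + d*(s + 8) - s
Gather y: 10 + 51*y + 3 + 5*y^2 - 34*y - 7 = 5*y^2 + 17*y + 6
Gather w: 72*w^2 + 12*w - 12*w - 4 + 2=72*w^2 - 2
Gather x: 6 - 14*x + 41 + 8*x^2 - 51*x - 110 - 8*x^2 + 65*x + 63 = 0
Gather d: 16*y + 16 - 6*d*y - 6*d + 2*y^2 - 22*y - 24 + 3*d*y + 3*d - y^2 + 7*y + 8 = d*(-3*y - 3) + y^2 + y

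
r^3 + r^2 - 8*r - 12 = (r - 3)*(r + 2)^2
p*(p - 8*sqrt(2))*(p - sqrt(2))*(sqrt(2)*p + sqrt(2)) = sqrt(2)*p^4 - 18*p^3 + sqrt(2)*p^3 - 18*p^2 + 16*sqrt(2)*p^2 + 16*sqrt(2)*p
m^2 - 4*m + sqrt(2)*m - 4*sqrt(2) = (m - 4)*(m + sqrt(2))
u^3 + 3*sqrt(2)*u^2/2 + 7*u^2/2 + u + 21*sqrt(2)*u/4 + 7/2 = (u + 7/2)*(u + sqrt(2)/2)*(u + sqrt(2))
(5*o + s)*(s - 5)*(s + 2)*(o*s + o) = 5*o^2*s^3 - 10*o^2*s^2 - 65*o^2*s - 50*o^2 + o*s^4 - 2*o*s^3 - 13*o*s^2 - 10*o*s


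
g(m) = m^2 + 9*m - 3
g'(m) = 2*m + 9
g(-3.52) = -22.29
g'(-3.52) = 1.96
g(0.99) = 6.89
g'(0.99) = 10.98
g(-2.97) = -20.91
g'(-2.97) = 3.06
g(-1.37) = -13.45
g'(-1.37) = 6.26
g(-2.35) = -18.63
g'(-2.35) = 4.30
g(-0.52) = -7.41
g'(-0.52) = 7.96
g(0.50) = 1.75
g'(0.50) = 10.00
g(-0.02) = -3.18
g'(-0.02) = 8.96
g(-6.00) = -21.00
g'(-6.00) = -3.00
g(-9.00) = -3.00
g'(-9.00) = -9.00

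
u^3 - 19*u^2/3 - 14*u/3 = u*(u - 7)*(u + 2/3)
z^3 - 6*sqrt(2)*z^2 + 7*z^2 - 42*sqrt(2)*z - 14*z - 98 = (z + 7)*(z - 7*sqrt(2))*(z + sqrt(2))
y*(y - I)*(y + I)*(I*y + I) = I*y^4 + I*y^3 + I*y^2 + I*y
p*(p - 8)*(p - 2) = p^3 - 10*p^2 + 16*p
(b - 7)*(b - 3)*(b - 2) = b^3 - 12*b^2 + 41*b - 42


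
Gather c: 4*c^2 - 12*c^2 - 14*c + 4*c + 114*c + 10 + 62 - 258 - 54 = -8*c^2 + 104*c - 240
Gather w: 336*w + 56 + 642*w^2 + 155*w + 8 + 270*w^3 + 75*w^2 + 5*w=270*w^3 + 717*w^2 + 496*w + 64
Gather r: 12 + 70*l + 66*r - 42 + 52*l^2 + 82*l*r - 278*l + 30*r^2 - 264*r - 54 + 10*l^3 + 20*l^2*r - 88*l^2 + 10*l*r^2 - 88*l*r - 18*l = 10*l^3 - 36*l^2 - 226*l + r^2*(10*l + 30) + r*(20*l^2 - 6*l - 198) - 84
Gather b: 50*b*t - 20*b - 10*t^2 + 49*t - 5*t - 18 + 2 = b*(50*t - 20) - 10*t^2 + 44*t - 16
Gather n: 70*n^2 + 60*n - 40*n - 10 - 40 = 70*n^2 + 20*n - 50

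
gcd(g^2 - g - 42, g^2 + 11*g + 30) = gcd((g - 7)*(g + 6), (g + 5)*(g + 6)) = g + 6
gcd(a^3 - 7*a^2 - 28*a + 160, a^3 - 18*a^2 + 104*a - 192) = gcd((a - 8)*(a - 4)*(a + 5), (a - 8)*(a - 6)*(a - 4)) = a^2 - 12*a + 32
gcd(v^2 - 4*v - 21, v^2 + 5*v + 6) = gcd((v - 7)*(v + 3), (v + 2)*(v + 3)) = v + 3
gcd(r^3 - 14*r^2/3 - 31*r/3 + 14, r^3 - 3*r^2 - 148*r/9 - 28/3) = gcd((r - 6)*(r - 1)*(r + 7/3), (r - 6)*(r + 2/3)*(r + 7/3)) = r^2 - 11*r/3 - 14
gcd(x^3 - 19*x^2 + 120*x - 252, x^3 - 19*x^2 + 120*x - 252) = x^3 - 19*x^2 + 120*x - 252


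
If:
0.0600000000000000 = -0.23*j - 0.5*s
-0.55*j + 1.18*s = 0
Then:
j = -0.13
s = -0.06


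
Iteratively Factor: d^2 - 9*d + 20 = (d - 5)*(d - 4)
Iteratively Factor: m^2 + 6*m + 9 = (m + 3)*(m + 3)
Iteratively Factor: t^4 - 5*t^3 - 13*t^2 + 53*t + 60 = (t - 4)*(t^3 - t^2 - 17*t - 15) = (t - 5)*(t - 4)*(t^2 + 4*t + 3) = (t - 5)*(t - 4)*(t + 1)*(t + 3)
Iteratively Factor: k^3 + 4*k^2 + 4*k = (k + 2)*(k^2 + 2*k) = k*(k + 2)*(k + 2)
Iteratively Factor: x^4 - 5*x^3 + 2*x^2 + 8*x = (x)*(x^3 - 5*x^2 + 2*x + 8) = x*(x - 4)*(x^2 - x - 2) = x*(x - 4)*(x - 2)*(x + 1)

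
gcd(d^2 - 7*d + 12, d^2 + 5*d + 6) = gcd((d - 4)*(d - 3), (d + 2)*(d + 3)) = 1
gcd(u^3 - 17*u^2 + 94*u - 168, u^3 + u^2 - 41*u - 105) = u - 7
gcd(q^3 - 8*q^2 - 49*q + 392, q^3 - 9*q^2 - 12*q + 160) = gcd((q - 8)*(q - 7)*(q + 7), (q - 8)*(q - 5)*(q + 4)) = q - 8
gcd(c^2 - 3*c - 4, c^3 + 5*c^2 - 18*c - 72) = c - 4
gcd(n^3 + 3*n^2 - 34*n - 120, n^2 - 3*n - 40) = n + 5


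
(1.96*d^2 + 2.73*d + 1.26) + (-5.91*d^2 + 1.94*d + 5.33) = -3.95*d^2 + 4.67*d + 6.59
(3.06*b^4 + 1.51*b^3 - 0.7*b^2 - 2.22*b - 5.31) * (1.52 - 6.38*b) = -19.5228*b^5 - 4.9826*b^4 + 6.7612*b^3 + 13.0996*b^2 + 30.5034*b - 8.0712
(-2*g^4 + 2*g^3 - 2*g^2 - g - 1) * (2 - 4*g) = 8*g^5 - 12*g^4 + 12*g^3 + 2*g - 2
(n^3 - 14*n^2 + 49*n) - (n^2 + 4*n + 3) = n^3 - 15*n^2 + 45*n - 3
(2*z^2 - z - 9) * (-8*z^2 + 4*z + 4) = -16*z^4 + 16*z^3 + 76*z^2 - 40*z - 36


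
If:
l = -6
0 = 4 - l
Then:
No Solution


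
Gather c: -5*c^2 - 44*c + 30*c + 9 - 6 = -5*c^2 - 14*c + 3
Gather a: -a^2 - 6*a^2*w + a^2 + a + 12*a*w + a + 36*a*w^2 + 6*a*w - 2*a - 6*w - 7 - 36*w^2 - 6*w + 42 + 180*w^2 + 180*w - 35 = -6*a^2*w + a*(36*w^2 + 18*w) + 144*w^2 + 168*w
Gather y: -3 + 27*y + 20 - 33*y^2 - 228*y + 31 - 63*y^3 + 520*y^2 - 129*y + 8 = -63*y^3 + 487*y^2 - 330*y + 56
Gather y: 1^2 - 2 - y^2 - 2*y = -y^2 - 2*y - 1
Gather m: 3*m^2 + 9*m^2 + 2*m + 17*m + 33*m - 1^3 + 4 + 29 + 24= 12*m^2 + 52*m + 56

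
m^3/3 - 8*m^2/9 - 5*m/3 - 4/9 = (m/3 + 1/3)*(m - 4)*(m + 1/3)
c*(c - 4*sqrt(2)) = c^2 - 4*sqrt(2)*c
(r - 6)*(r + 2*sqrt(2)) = r^2 - 6*r + 2*sqrt(2)*r - 12*sqrt(2)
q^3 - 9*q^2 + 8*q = q*(q - 8)*(q - 1)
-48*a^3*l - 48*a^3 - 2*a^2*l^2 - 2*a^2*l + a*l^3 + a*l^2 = (-8*a + l)*(6*a + l)*(a*l + a)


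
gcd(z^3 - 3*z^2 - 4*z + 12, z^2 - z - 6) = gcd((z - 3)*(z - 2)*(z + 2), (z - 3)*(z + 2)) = z^2 - z - 6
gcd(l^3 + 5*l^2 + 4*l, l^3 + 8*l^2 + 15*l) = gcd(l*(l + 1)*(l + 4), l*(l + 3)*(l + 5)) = l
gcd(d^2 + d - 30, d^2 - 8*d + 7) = 1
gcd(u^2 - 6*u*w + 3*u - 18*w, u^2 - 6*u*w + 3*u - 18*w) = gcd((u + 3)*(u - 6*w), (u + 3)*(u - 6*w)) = u^2 - 6*u*w + 3*u - 18*w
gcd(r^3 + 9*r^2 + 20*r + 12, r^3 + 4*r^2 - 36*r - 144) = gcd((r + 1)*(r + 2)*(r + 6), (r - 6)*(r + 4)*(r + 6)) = r + 6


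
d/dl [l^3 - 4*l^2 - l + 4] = 3*l^2 - 8*l - 1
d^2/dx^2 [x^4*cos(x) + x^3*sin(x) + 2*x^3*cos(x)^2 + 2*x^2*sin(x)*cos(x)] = -x^4*cos(x) - 9*x^3*sin(x) - 4*x^3*cos(2*x) - 16*x^2*sin(2*x) + 18*x^2*cos(x) + 6*x*sin(x) + 14*x*cos(2*x) + 6*x + 2*sin(2*x)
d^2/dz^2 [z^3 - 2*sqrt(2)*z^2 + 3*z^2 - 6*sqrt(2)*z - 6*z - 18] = 6*z - 4*sqrt(2) + 6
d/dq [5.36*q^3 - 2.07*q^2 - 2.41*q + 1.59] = 16.08*q^2 - 4.14*q - 2.41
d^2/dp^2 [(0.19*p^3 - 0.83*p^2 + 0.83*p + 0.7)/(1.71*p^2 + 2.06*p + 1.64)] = (-3.5527136788005e-15*p^4 + 11.248418*p^3 + 30.098508*p^2 + 3.895152*p - 8.058)/(5.000211*p^6 + 18.070938*p^5 + 36.15624*p^4 + 43.4042*p^3 + 34.67616*p^2 + 16.621728*p + 4.410944)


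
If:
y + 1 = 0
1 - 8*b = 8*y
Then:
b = 9/8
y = -1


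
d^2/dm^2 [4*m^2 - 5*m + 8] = 8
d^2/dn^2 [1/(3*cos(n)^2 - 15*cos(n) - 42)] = (4*sin(n)^4 - 83*sin(n)^2 - 205*cos(n)/4 - 15*cos(3*n)/4 + 1)/(3*(sin(n)^2 + 5*cos(n) + 13)^3)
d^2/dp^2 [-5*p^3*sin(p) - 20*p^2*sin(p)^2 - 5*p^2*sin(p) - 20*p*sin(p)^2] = 5*p^3*sin(p) + 5*p^2*sin(p) - 30*p^2*cos(p) - 40*p^2*cos(2*p) - 30*p*sin(p) - 80*p*sin(2*p) - 20*p*cos(p) - 40*p*cos(2*p) - 10*sin(p) - 40*sin(2*p) + 20*cos(2*p) - 20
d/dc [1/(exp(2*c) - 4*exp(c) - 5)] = 2*(2 - exp(c))*exp(c)/(-exp(2*c) + 4*exp(c) + 5)^2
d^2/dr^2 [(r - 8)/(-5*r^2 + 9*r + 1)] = 2*((r - 8)*(10*r - 9)^2 + (15*r - 49)*(-5*r^2 + 9*r + 1))/(-5*r^2 + 9*r + 1)^3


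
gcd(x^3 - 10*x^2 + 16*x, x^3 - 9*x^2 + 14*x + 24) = 1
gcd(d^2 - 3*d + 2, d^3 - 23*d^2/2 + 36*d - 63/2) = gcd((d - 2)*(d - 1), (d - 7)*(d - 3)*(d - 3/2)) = 1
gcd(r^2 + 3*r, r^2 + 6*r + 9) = r + 3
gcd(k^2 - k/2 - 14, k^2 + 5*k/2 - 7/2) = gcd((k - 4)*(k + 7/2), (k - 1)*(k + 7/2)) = k + 7/2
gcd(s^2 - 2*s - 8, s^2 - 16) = s - 4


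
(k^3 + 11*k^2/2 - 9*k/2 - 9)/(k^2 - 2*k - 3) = (k^2 + 9*k/2 - 9)/(k - 3)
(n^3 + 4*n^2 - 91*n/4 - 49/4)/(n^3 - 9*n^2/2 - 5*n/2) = (2*n^2 + 7*n - 49)/(2*n*(n - 5))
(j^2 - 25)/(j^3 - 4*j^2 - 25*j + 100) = 1/(j - 4)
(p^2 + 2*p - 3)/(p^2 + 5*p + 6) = (p - 1)/(p + 2)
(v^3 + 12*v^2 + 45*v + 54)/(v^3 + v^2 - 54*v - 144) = (v + 3)/(v - 8)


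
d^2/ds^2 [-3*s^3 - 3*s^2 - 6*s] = -18*s - 6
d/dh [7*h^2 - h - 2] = 14*h - 1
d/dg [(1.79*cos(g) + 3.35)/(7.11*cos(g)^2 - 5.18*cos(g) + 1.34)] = (12.7269*cos(g)^2 + 47.637*cos(g) - 19.7516)*sin(g)/(50.5521*cos(g)^4 - 73.6596*cos(g)^3 + 45.8872*cos(g)^2 - 13.8824*cos(g) + 1.7956)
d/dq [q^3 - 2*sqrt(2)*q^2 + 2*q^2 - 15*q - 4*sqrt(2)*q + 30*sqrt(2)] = 3*q^2 - 4*sqrt(2)*q + 4*q - 15 - 4*sqrt(2)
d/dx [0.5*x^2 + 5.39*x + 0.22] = 1.0*x + 5.39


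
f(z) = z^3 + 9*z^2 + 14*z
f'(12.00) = 662.00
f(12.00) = 3192.00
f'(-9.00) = 95.00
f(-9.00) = -126.00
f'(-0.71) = 2.73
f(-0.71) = -5.76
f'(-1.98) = -9.88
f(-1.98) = -0.20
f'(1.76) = 54.97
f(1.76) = 57.97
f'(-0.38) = 7.59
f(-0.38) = -4.08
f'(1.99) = 61.70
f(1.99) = 71.38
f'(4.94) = 176.13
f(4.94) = 409.35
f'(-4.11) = -9.30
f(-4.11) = 25.06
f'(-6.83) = 31.01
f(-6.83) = 5.61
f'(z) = 3*z^2 + 18*z + 14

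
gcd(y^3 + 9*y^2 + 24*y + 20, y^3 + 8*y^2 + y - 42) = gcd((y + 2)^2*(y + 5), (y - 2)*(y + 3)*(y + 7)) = 1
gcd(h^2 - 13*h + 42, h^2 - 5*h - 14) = h - 7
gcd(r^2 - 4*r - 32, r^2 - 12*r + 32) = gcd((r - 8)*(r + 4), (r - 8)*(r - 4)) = r - 8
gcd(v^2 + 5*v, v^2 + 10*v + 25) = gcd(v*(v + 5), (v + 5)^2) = v + 5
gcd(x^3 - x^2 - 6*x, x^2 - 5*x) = x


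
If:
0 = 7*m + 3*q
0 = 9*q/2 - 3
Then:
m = -2/7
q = 2/3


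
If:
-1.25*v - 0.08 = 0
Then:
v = -0.06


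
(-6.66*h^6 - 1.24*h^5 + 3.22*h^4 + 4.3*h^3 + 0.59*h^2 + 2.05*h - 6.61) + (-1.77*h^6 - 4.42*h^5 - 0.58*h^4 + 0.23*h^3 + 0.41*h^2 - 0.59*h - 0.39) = -8.43*h^6 - 5.66*h^5 + 2.64*h^4 + 4.53*h^3 + 1.0*h^2 + 1.46*h - 7.0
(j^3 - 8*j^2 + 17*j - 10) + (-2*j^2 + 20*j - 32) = j^3 - 10*j^2 + 37*j - 42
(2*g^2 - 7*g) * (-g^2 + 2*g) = -2*g^4 + 11*g^3 - 14*g^2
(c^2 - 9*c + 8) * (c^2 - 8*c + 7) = c^4 - 17*c^3 + 87*c^2 - 127*c + 56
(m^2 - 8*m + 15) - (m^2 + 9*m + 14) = 1 - 17*m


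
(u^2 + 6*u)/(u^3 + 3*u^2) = (u + 6)/(u*(u + 3))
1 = 1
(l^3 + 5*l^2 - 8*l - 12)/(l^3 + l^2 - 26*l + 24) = (l^2 - l - 2)/(l^2 - 5*l + 4)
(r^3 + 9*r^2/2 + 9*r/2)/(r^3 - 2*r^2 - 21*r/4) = 2*(r + 3)/(2*r - 7)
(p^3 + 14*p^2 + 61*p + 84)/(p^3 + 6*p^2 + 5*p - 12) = (p + 7)/(p - 1)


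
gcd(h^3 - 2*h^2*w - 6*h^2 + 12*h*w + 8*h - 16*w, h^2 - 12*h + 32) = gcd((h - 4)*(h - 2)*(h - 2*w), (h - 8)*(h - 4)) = h - 4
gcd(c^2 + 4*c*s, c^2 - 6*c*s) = c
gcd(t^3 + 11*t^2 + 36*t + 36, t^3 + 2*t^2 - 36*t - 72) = t^2 + 8*t + 12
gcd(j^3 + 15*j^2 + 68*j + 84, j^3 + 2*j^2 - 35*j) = j + 7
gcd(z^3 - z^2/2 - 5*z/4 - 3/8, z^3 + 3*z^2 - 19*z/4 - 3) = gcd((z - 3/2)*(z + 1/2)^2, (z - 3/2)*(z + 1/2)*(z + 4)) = z^2 - z - 3/4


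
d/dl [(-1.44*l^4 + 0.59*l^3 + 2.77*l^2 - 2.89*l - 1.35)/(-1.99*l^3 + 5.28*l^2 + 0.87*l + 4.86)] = (2.8656*l^6 - 15.2064*l^5 + 4.8691*l^4 - 38.4692*l^3 + 18.2118*l^2 + 41.1804*l - 12.8709)/(3.9601*l^6 - 21.0144*l^5 + 24.4158*l^4 - 10.1556*l^3 + 52.0785*l^2 + 8.4564*l + 23.6196)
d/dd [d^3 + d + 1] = 3*d^2 + 1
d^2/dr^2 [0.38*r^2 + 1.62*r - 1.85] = 0.760000000000000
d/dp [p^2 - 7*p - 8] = 2*p - 7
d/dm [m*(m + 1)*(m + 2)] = 3*m^2 + 6*m + 2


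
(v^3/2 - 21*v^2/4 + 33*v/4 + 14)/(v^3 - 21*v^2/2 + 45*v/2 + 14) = (2*v^3 - 21*v^2 + 33*v + 56)/(2*(2*v^3 - 21*v^2 + 45*v + 28))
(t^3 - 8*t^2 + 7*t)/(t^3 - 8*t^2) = (t^2 - 8*t + 7)/(t*(t - 8))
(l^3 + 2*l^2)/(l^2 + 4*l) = l*(l + 2)/(l + 4)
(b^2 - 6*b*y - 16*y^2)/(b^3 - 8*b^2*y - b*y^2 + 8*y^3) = (-b - 2*y)/(-b^2 + y^2)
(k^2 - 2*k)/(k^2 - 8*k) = (k - 2)/(k - 8)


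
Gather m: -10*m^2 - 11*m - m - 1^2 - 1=-10*m^2 - 12*m - 2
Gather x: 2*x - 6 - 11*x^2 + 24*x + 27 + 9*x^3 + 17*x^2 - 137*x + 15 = 9*x^3 + 6*x^2 - 111*x + 36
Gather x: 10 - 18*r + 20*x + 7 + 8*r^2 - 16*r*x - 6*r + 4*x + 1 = 8*r^2 - 24*r + x*(24 - 16*r) + 18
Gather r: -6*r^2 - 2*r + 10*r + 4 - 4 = -6*r^2 + 8*r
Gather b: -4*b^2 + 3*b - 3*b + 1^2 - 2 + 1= -4*b^2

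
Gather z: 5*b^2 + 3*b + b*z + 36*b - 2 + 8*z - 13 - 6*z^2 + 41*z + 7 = 5*b^2 + 39*b - 6*z^2 + z*(b + 49) - 8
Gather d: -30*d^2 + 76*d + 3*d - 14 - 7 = -30*d^2 + 79*d - 21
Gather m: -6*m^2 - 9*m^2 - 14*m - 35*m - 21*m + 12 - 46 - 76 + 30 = -15*m^2 - 70*m - 80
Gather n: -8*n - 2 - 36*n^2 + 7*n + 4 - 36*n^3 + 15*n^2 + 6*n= -36*n^3 - 21*n^2 + 5*n + 2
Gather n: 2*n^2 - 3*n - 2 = 2*n^2 - 3*n - 2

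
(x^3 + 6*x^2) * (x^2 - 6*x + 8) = x^5 - 28*x^3 + 48*x^2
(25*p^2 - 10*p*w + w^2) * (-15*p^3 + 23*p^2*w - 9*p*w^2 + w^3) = -375*p^5 + 725*p^4*w - 470*p^3*w^2 + 138*p^2*w^3 - 19*p*w^4 + w^5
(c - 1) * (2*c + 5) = 2*c^2 + 3*c - 5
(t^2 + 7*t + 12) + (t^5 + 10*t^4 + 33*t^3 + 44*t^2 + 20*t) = t^5 + 10*t^4 + 33*t^3 + 45*t^2 + 27*t + 12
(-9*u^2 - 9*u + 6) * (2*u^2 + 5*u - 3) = -18*u^4 - 63*u^3 - 6*u^2 + 57*u - 18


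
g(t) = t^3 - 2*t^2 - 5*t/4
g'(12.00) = 382.75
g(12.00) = 1425.00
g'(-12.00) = 478.75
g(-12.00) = -2001.00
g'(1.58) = -0.08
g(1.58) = -3.02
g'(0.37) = -2.32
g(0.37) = -0.69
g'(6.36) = 94.66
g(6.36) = 168.41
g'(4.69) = 45.98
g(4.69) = 53.31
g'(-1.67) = 13.80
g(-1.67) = -8.15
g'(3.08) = 14.89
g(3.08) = 6.40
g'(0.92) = -2.39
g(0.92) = -2.06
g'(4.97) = 52.97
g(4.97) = 67.15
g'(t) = 3*t^2 - 4*t - 5/4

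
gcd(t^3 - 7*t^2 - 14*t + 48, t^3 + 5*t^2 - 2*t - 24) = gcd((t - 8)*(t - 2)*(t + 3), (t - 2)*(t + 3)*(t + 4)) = t^2 + t - 6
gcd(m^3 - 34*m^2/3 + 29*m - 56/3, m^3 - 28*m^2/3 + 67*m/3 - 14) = m^2 - 10*m/3 + 7/3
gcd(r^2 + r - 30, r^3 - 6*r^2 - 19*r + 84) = 1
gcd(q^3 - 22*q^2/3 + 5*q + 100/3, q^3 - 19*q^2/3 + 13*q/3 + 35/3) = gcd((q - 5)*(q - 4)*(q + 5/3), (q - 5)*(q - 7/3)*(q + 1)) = q - 5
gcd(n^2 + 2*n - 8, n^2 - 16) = n + 4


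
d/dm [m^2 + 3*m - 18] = 2*m + 3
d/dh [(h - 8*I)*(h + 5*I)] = 2*h - 3*I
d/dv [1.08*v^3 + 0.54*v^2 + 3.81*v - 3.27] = 3.24*v^2 + 1.08*v + 3.81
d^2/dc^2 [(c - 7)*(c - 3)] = 2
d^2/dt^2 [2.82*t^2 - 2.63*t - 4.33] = 5.64000000000000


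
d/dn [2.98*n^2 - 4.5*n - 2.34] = 5.96*n - 4.5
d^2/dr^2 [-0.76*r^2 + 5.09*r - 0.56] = -1.52000000000000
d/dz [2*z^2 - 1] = 4*z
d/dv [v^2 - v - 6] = 2*v - 1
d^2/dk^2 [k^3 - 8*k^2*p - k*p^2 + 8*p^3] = 6*k - 16*p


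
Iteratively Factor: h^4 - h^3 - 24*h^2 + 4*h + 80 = (h + 2)*(h^3 - 3*h^2 - 18*h + 40) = (h - 5)*(h + 2)*(h^2 + 2*h - 8) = (h - 5)*(h - 2)*(h + 2)*(h + 4)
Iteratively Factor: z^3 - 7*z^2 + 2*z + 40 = (z - 5)*(z^2 - 2*z - 8) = (z - 5)*(z + 2)*(z - 4)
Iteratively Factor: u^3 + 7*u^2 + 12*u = (u + 4)*(u^2 + 3*u) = (u + 3)*(u + 4)*(u)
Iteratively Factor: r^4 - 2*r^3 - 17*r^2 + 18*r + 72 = (r - 4)*(r^3 + 2*r^2 - 9*r - 18) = (r - 4)*(r + 2)*(r^2 - 9) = (r - 4)*(r + 2)*(r + 3)*(r - 3)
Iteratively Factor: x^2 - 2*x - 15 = (x - 5)*(x + 3)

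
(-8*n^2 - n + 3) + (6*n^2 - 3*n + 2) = -2*n^2 - 4*n + 5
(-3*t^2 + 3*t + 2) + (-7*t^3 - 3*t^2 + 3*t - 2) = -7*t^3 - 6*t^2 + 6*t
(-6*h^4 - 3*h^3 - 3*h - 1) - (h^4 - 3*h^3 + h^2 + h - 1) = -7*h^4 - h^2 - 4*h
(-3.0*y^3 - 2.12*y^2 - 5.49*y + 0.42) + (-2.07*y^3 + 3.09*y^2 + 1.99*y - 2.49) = -5.07*y^3 + 0.97*y^2 - 3.5*y - 2.07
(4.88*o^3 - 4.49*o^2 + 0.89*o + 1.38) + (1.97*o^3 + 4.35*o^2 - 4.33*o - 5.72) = 6.85*o^3 - 0.140000000000001*o^2 - 3.44*o - 4.34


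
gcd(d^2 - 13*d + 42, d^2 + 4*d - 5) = 1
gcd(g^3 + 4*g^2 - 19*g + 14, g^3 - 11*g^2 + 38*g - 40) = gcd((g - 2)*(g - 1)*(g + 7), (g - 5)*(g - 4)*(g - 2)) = g - 2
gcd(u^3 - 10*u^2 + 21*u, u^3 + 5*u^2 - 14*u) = u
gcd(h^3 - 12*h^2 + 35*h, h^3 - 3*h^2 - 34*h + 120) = h - 5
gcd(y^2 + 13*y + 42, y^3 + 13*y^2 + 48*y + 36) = y + 6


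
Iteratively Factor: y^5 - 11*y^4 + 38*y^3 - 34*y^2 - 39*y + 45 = (y - 5)*(y^4 - 6*y^3 + 8*y^2 + 6*y - 9) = (y - 5)*(y - 3)*(y^3 - 3*y^2 - y + 3) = (y - 5)*(y - 3)*(y - 1)*(y^2 - 2*y - 3) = (y - 5)*(y - 3)*(y - 1)*(y + 1)*(y - 3)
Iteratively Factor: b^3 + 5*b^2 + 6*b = (b + 3)*(b^2 + 2*b) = b*(b + 3)*(b + 2)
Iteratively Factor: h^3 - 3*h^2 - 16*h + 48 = (h - 4)*(h^2 + h - 12) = (h - 4)*(h - 3)*(h + 4)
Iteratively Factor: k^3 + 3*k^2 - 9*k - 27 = (k + 3)*(k^2 - 9) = (k - 3)*(k + 3)*(k + 3)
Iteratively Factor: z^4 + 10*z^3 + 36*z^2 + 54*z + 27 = (z + 1)*(z^3 + 9*z^2 + 27*z + 27) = (z + 1)*(z + 3)*(z^2 + 6*z + 9) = (z + 1)*(z + 3)^2*(z + 3)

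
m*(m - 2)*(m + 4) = m^3 + 2*m^2 - 8*m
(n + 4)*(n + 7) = n^2 + 11*n + 28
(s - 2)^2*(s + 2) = s^3 - 2*s^2 - 4*s + 8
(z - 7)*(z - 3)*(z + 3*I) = z^3 - 10*z^2 + 3*I*z^2 + 21*z - 30*I*z + 63*I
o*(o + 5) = o^2 + 5*o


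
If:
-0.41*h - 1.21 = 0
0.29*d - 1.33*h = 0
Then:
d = -13.53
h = -2.95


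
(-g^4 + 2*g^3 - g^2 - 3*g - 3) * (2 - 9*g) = 9*g^5 - 20*g^4 + 13*g^3 + 25*g^2 + 21*g - 6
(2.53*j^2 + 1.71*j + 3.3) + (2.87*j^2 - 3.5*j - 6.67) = 5.4*j^2 - 1.79*j - 3.37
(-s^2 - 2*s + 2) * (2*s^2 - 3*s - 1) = -2*s^4 - s^3 + 11*s^2 - 4*s - 2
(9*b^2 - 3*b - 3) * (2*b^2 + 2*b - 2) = 18*b^4 + 12*b^3 - 30*b^2 + 6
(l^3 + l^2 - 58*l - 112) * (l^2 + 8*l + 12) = l^5 + 9*l^4 - 38*l^3 - 564*l^2 - 1592*l - 1344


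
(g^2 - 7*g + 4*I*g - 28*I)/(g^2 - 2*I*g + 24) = (g - 7)/(g - 6*I)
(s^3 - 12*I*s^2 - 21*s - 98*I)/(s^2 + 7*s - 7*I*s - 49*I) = (s^2 - 5*I*s + 14)/(s + 7)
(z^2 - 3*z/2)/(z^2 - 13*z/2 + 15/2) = z/(z - 5)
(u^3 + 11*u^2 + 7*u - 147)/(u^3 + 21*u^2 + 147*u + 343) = (u - 3)/(u + 7)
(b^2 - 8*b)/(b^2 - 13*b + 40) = b/(b - 5)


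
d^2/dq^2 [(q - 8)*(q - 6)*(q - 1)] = 6*q - 30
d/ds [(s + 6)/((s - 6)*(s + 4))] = (-s^2 - 12*s - 12)/(s^4 - 4*s^3 - 44*s^2 + 96*s + 576)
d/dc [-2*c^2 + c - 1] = 1 - 4*c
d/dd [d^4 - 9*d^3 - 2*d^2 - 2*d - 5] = 4*d^3 - 27*d^2 - 4*d - 2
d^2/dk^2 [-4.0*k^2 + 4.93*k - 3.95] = -8.00000000000000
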